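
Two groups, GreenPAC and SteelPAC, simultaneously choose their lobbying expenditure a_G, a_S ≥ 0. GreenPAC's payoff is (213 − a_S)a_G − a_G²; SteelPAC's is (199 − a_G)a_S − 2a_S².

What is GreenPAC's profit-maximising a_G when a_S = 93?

60

Expanding GreenPAC's payoff: 213a_G − a_Sa_G − a_G².
∂π/∂a_G = 213 − a_S − 2a_G = 0, so a_G = 106.5 − 0.5a_S.
At a_S = 93: a_G = 106.5 − 0.5·93 = 60.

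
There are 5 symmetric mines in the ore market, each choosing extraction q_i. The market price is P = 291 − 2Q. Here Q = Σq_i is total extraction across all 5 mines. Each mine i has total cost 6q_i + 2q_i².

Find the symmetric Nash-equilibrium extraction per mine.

A representative mine's profit is π_i = q_i(291 − 2Q) − 6q_i − 2q_i², with Q = q_i + Σ_{j≠i} q_j.
First-order condition: 285 − 8q_i − 2Σ_{j≠i} q_j = 0.
Imposing symmetry (q_j = q for all j) turns Σ_{j≠i} q_j into 4q, so 285 = 16q and q = 17.8125.

17.8125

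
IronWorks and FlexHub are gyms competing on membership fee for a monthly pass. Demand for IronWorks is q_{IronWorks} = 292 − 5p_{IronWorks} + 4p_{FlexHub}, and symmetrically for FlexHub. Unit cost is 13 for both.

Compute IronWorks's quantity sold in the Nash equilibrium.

232.5

IronWorks's profit: π = (p_{IronWorks} − 13)(292 − 5p_{IronWorks} + 4p_{FlexHub}).
∂π/∂p_{IronWorks} = 357 − 10p_{IronWorks} + 4p_{FlexHub} = 0 ⇒ p_{IronWorks} = 35.7 + 0.4p_{FlexHub}.
By symmetry p_{FlexHub} = p_{IronWorks}; substituting into the reaction function, 0.6p_{IronWorks} = 35.7 and p_{IronWorks} = 59.5.
q_{IronWorks} = 292 − 5·59.5 + 4·59.5 = 232.5.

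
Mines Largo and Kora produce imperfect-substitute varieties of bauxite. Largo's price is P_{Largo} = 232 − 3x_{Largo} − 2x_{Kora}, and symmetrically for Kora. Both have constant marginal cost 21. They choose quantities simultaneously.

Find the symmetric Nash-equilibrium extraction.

Mine Largo's profit: π = x_{Largo}(232 − 3x_{Largo} − 2x_{Kora}) − 21x_{Largo}.
∂π/∂x_{Largo} = 211 − 6x_{Largo} − 2x_{Kora} = 0 ⇒ x_{Largo} = 211/6 − (1/3)x_{Kora}.
The game is symmetric, so in equilibrium x_{Kora} = x_{Largo}: the reaction function gives (4/3)x_{Largo} = 211/6, hence x_{Largo} = 26.375.

26.375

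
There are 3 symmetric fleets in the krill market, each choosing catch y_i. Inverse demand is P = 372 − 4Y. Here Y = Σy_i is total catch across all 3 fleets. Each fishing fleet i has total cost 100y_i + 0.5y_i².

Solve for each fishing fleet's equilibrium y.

16

A representative fishing fleet's profit is π_i = y_i(372 − 4Y) − 100y_i − 0.5y_i², with Y = y_i + Σ_{j≠i} y_j.
First-order condition: 272 − 9y_i − 4Σ_{j≠i} y_j = 0.
Imposing symmetry (y_j = y for all j) turns Σ_{j≠i} y_j into 2y, so 272 = 17y and y = 16.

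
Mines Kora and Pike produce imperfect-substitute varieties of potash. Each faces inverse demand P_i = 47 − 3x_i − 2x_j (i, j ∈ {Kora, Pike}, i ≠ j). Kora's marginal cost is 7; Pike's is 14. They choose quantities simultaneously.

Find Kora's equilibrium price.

23.3125

Mine Kora's profit: π = x_{Kora}(47 − 3x_{Kora} − 2x_{Pike}) − 7x_{Kora}.
∂π/∂x_{Kora} = 40 − 6x_{Kora} − 2x_{Pike} = 0 ⇒ x_{Kora} = 20/3 − (1/3)x_{Pike}.
Similarly x_{Pike} = 5.5 − (1/3)x_{Kora}.
Solving the two reaction functions simultaneously: (1 − (−1/3)(−1/3))x_{Kora} = 20/3 − (1/3)·5.5, so (8/9)x_{Kora} = 29/6 and x_{Kora} = 5.4375.
Then x_{Pike} = 5.5 − (1/3)·5.4375 = 3.6875.
P_{Kora} = 47 − 3·5.4375 − 2·3.6875 = 23.3125.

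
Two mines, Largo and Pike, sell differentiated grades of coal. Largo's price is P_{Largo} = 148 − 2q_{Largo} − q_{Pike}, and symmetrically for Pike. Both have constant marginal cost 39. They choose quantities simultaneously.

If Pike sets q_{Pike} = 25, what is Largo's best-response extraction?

21

Mine Largo's profit: π = q_{Largo}(148 − 2q_{Largo} − q_{Pike}) − 39q_{Largo}.
∂π/∂q_{Largo} = 109 − 4q_{Largo} − q_{Pike} = 0 ⇒ q_{Largo} = 27.25 − 0.25q_{Pike}.
At q_{Pike} = 25: q_{Largo} = 27.25 − 0.25·25 = 21.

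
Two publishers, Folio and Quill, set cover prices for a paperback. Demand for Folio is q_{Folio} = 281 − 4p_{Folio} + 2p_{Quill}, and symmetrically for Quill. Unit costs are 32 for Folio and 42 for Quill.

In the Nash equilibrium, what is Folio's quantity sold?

150

Folio's profit: π = (p_{Folio} − 32)(281 − 4p_{Folio} + 2p_{Quill}).
∂π/∂p_{Folio} = 409 − 8p_{Folio} + 2p_{Quill} = 0 ⇒ p_{Folio} = 51.125 + 0.25p_{Quill}.
Similarly p_{Quill} = 56.125 + 0.25p_{Folio}.
Solving the two reaction functions simultaneously: (1 − (0.25)(0.25))p_{Folio} = 51.125 + 0.25·56.125, so 0.9375p_{Folio} = 2085/32 and p_{Folio} = 69.5.
Then p_{Quill} = 56.125 + 0.25·69.5 = 73.5.
q_{Folio} = 281 − 4·69.5 + 2·73.5 = 150.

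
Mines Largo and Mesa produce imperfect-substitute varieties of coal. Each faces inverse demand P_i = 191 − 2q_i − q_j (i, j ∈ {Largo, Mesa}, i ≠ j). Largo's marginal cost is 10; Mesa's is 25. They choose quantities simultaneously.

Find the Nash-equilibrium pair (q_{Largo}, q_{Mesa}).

Mine Largo's profit: π = q_{Largo}(191 − 2q_{Largo} − q_{Mesa}) − 10q_{Largo}.
∂π/∂q_{Largo} = 181 − 4q_{Largo} − q_{Mesa} = 0 ⇒ q_{Largo} = 45.25 − 0.25q_{Mesa}.
Similarly q_{Mesa} = 41.5 − 0.25q_{Largo}.
Substituting the second reaction function into the first: q_{Largo} = 45.25 − 0.25(41.5 − 0.25q_{Largo}), which gives 0.9375q_{Largo} = 34.875 ⇒ q_{Largo} = 37.2.
Then q_{Mesa} = 41.5 − 0.25·37.2 = 32.2.

37.2, 32.2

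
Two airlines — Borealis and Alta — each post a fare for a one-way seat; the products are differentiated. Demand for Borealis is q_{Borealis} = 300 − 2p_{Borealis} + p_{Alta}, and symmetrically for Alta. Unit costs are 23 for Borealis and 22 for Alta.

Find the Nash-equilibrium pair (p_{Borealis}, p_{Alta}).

Borealis's profit: π = (p_{Borealis} − 23)(300 − 2p_{Borealis} + p_{Alta}).
∂π/∂p_{Borealis} = 346 − 4p_{Borealis} + p_{Alta} = 0 ⇒ p_{Borealis} = 86.5 + 0.25p_{Alta}.
Similarly p_{Alta} = 86 + 0.25p_{Borealis}.
Plugging p_{Alta} into Borealis's best response: p_{Borealis} = 86.5 + 0.25(86 + 0.25p_{Borealis}) ⇒ 0.9375p_{Borealis} = 108, so p_{Borealis} = 115.2.
Then p_{Alta} = 86 + 0.25·115.2 = 114.8.

115.2, 114.8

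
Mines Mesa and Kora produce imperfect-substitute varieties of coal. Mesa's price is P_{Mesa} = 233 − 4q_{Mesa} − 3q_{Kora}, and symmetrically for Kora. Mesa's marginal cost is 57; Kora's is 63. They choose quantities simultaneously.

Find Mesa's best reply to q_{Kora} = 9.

Mine Mesa's profit: π = q_{Mesa}(233 − 4q_{Mesa} − 3q_{Kora}) − 57q_{Mesa}.
∂π/∂q_{Mesa} = 176 − 8q_{Mesa} − 3q_{Kora} = 0 ⇒ q_{Mesa} = 22 − 0.375q_{Kora}.
At q_{Kora} = 9: q_{Mesa} = 22 − 0.375·9 = 18.625.

18.625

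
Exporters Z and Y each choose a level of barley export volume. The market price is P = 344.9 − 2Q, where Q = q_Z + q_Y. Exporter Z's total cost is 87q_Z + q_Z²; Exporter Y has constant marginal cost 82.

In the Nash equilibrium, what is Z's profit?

Exporter Z's profit: π = q_Z(344.9 − 2(q_Z + q_Y)) − 87q_Z − q_Z².
∂π/∂q_Z = 257.9 − 6q_Z − 2q_Y = 0, so q_Z = 2579/60 − (1/3)q_Y.
For Y: ∂π/∂q_Y = 262.9 − 4q_Y − 2q_Z = 0 ⇒ q_Y = 65.725 − 0.5q_Z.
Substituting the second reaction function into the first: q_Z = 2579/60 − (1/3)(65.725 − 0.5q_Z), which gives (5/6)q_Z = 21.075 ⇒ q_Z = 25.29.
Then q_Y = 65.725 − 0.5·25.29 = 53.08.
Price P = 344.9 − 2·78.37 = 188.16.
Z's profit: (188.16 − 87)·25.29 − (25.29)² = 1918.7523.

1918.7523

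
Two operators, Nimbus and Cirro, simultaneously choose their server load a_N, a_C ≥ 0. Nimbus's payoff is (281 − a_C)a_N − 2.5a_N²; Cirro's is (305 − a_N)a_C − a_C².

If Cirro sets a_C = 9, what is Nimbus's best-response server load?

Expanding Nimbus's payoff: 281a_N − a_Ca_N − 2.5a_N².
∂π/∂a_N = 281 − a_C − 5a_N = 0, so a_N = 56.2 − 0.2a_C.
At a_C = 9: a_N = 56.2 − 0.2·9 = 54.4.

54.4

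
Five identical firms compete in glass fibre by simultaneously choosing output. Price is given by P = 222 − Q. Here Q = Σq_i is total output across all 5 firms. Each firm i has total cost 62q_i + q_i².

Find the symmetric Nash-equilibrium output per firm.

A representative firm's profit is π_i = q_i(222 − Q) − 62q_i − q_i², with Q = q_i + Σ_{j≠i} q_j.
First-order condition: 160 − 4q_i − Σ_{j≠i} q_j = 0.
With identical firms, set every q_j = q: then 160 − 4q − 4q = 0, i.e. q = 160/8 = 20.

20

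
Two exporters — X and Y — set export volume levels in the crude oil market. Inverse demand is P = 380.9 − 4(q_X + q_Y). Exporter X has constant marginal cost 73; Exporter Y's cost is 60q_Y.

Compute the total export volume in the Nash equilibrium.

52.4

Exporter X's profit: π = q_X(380.9 − 4(q_X + q_Y)) − 73q_X.
∂π/∂q_X = 307.9 − 8q_X − 4q_Y = 0, so q_X = 38.4875 − 0.5q_Y.
By the same steps for Y: q_Y = 40.1125 − 0.5q_X.
Plugging q_Y into X's best response: q_X = 38.4875 − 0.5(40.1125 − 0.5q_X) ⇒ 0.75q_X = 2949/160, so q_X = 24.575.
Then q_Y = 40.1125 − 0.5·24.575 = 27.825.
Total export volume: 24.575 + 27.825 = 52.4.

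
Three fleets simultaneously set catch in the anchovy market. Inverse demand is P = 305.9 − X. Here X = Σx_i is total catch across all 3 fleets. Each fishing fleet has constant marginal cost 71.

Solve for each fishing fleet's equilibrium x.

58.725

A representative fishing fleet's profit is π_i = x_i(305.9 − X) − 71x_i, with X = x_i + Σ_{j≠i} x_j.
First-order condition: 234.9 − 2x_i − Σ_{j≠i} x_j = 0.
With identical fishing fleets, set every x_j = x: then 234.9 − 2x − 2x = 0, i.e. x = 234.9/4 = 58.725.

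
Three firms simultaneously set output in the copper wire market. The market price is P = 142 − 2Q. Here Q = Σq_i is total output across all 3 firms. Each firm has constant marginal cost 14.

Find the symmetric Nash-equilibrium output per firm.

16

A representative firm's profit is π_i = q_i(142 − 2Q) − 14q_i, with Q = q_i + Σ_{j≠i} q_j.
First-order condition: 128 − 4q_i − 2Σ_{j≠i} q_j = 0.
Imposing symmetry (q_j = q for all j) turns Σ_{j≠i} q_j into 2q, so 128 = 8q and q = 16.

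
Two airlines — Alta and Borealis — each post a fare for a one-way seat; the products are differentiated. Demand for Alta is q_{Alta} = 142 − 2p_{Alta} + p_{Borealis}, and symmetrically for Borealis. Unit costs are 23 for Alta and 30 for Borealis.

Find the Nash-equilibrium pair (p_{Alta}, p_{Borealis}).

Alta's profit: π = (p_{Alta} − 23)(142 − 2p_{Alta} + p_{Borealis}).
∂π/∂p_{Alta} = 188 − 4p_{Alta} + p_{Borealis} = 0 ⇒ p_{Alta} = 47 + 0.25p_{Borealis}.
Similarly p_{Borealis} = 50.5 + 0.25p_{Alta}.
Plugging p_{Borealis} into Alta's best response: p_{Alta} = 47 + 0.25(50.5 + 0.25p_{Alta}) ⇒ 0.9375p_{Alta} = 59.625, so p_{Alta} = 63.6.
Then p_{Borealis} = 50.5 + 0.25·63.6 = 66.4.

63.6, 66.4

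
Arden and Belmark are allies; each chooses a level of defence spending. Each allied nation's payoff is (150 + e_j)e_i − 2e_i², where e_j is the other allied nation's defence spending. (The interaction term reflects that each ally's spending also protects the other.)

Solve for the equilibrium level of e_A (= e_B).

Arden's payoff is (150 + e_B)e_A − 2e_A².
∂π/∂e_A = 150 + e_B − 4e_A = 0, so e_A = 37.5 + 0.25e_B.
The game is symmetric, so in equilibrium e_B = e_A: the reaction function gives 0.75e_A = 37.5, hence e_A = 50.

50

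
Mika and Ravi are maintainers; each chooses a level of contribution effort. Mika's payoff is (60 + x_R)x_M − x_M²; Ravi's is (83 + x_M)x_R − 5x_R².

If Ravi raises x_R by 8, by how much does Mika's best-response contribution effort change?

4

Expanding Mika's payoff: 60x_M + x_Rx_M − x_M².
∂π/∂x_M = 60 + x_R − 2x_M = 0, so x_M = 30 + 0.5x_R.
The reaction-function slope is 0.5, so an 8-unit rise in x_R moves x_M by 0.5 × 8 = 4. Mika's best response rises — the actions are strategic complements.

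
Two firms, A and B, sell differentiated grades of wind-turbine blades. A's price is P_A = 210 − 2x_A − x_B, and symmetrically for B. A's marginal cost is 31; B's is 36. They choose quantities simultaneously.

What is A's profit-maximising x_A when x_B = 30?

37.25

Firm A's profit: π = x_A(210 − 2x_A − x_B) − 31x_A.
∂π/∂x_A = 179 − 4x_A − x_B = 0 ⇒ x_A = 44.75 − 0.25x_B.
At x_B = 30: x_A = 44.75 − 0.25·30 = 37.25.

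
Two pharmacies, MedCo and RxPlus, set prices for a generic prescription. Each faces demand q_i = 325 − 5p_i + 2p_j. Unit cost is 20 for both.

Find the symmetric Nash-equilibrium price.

MedCo's profit: π = (p_{MedCo} − 20)(325 − 5p_{MedCo} + 2p_{RxPlus}).
∂π/∂p_{MedCo} = 425 − 10p_{MedCo} + 2p_{RxPlus} = 0 ⇒ p_{MedCo} = 42.5 + 0.2p_{RxPlus}.
Setting p_{MedCo} = p_{RxPlus} in the reaction function: p_{MedCo} = 42.5 + 0.2p_{MedCo}, so p_{MedCo} = 42.5 / 0.8 = 53.125.

53.125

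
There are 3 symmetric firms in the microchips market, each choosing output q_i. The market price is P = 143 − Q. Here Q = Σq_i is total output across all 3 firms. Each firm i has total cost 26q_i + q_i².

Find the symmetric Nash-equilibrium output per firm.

19.5

A representative firm's profit is π_i = q_i(143 − Q) − 26q_i − q_i², with Q = q_i + Σ_{j≠i} q_j.
First-order condition: 117 − 4q_i − Σ_{j≠i} q_j = 0.
Imposing symmetry (q_j = q for all j) turns Σ_{j≠i} q_j into 2q, so 117 = 6q and q = 19.5.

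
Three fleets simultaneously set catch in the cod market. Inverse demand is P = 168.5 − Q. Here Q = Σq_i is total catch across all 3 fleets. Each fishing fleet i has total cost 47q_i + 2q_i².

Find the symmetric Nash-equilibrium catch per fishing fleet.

15.1875

A representative fishing fleet's profit is π_i = q_i(168.5 − Q) − 47q_i − 2q_i², with Q = q_i + Σ_{j≠i} q_j.
First-order condition: 121.5 − 6q_i − Σ_{j≠i} q_j = 0.
Imposing symmetry (q_j = q for all j) turns Σ_{j≠i} q_j into 2q, so 121.5 = 8q and q = 15.1875.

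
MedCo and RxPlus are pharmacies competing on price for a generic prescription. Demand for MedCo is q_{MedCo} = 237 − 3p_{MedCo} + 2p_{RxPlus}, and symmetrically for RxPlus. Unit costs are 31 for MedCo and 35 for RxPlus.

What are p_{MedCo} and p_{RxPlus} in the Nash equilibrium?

83.25, 84.75

MedCo's profit: π = (p_{MedCo} − 31)(237 − 3p_{MedCo} + 2p_{RxPlus}).
∂π/∂p_{MedCo} = 330 − 6p_{MedCo} + 2p_{RxPlus} = 0 ⇒ p_{MedCo} = 55 + (1/3)p_{RxPlus}.
Similarly p_{RxPlus} = 57 + (1/3)p_{MedCo}.
Substituting the second reaction function into the first: p_{MedCo} = 55 + (1/3)(57 + (1/3)p_{MedCo}), which gives (8/9)p_{MedCo} = 74 ⇒ p_{MedCo} = 83.25.
Then p_{RxPlus} = 57 + (1/3)·83.25 = 84.75.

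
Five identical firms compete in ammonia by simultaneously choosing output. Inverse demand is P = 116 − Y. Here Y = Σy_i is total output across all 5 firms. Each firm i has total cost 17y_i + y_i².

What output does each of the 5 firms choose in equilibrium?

12.375

A representative firm's profit is π_i = y_i(116 − Y) − 17y_i − y_i², with Y = y_i + Σ_{j≠i} y_j.
First-order condition: 99 − 4y_i − Σ_{j≠i} y_j = 0.
In a symmetric equilibrium every firm chooses the same y, so Σ_{j≠i} y_j = 4y. The condition becomes 99 − 8y = 0, giving y = 99/8 = 12.375.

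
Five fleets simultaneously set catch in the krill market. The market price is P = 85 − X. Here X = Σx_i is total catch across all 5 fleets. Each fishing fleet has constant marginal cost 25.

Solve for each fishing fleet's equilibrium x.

A representative fishing fleet's profit is π_i = x_i(85 − X) − 25x_i, with X = x_i + Σ_{j≠i} x_j.
First-order condition: 60 − 2x_i − Σ_{j≠i} x_j = 0.
With identical fishing fleets, set every x_j = x: then 60 − 2x − 4x = 0, i.e. x = 60/6 = 10.

10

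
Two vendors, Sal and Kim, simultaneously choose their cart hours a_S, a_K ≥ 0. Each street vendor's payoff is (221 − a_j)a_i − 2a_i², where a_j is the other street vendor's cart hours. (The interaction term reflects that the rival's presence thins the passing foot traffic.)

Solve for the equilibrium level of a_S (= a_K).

Sal's payoff is (221 − a_K)a_S − 2a_S².
∂π/∂a_S = 221 − a_K − 4a_S = 0, so a_S = 55.25 − 0.25a_K.
By symmetry a_K = a_S; substituting into the reaction function, 1.25a_S = 55.25 and a_S = 44.2.

44.2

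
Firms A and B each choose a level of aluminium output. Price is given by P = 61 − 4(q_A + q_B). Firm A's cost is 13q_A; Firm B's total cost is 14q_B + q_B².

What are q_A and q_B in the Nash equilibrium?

4.5625, 2.875

Firm A's profit: π = q_A(61 − 4(q_A + q_B)) − 13q_A.
∂π/∂q_A = 48 − 8q_A − 4q_B = 0, so q_A = 6 − 0.5q_B.
For B: ∂π/∂q_B = 47 − 10q_B − 4q_A = 0 ⇒ q_B = 4.7 − 0.4q_A.
Plugging q_B into A's best response: q_A = 6 − 0.5(4.7 − 0.4q_A) ⇒ 0.8q_A = 3.65, so q_A = 4.5625.
Then q_B = 4.7 − 0.4·4.5625 = 2.875.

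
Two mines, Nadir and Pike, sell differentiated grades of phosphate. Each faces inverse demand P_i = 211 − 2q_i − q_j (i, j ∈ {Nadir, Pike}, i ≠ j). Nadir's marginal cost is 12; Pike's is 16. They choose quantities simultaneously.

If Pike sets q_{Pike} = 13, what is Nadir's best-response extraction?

46.5

Mine Nadir's profit: π = q_{Nadir}(211 − 2q_{Nadir} − q_{Pike}) − 12q_{Nadir}.
∂π/∂q_{Nadir} = 199 − 4q_{Nadir} − q_{Pike} = 0 ⇒ q_{Nadir} = 49.75 − 0.25q_{Pike}.
At q_{Pike} = 13: q_{Nadir} = 49.75 − 0.25·13 = 46.5.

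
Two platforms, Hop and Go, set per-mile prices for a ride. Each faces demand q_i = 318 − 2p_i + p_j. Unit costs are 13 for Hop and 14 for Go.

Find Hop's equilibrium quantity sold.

203.6

Hop's profit: π = (p_{Hop} − 13)(318 − 2p_{Hop} + p_{Go}).
∂π/∂p_{Hop} = 344 − 4p_{Hop} + p_{Go} = 0 ⇒ p_{Hop} = 86 + 0.25p_{Go}.
Similarly p_{Go} = 86.5 + 0.25p_{Hop}.
Plugging p_{Go} into Hop's best response: p_{Hop} = 86 + 0.25(86.5 + 0.25p_{Hop}) ⇒ 0.9375p_{Hop} = 107.625, so p_{Hop} = 114.8.
Then p_{Go} = 86.5 + 0.25·114.8 = 115.2.
q_{Hop} = 318 − 2·114.8 + 115.2 = 203.6.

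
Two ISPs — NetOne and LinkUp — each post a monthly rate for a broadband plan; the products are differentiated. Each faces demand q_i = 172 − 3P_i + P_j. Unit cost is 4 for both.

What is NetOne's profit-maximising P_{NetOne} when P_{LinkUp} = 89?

45.5

NetOne's profit: π = (P_{NetOne} − 4)(172 − 3P_{NetOne} + P_{LinkUp}).
∂π/∂P_{NetOne} = 184 − 6P_{NetOne} + P_{LinkUp} = 0 ⇒ P_{NetOne} = 92/3 + (1/6)P_{LinkUp}.
At P_{LinkUp} = 89: P_{NetOne} = 92/3 + (1/6)·89 = 45.5.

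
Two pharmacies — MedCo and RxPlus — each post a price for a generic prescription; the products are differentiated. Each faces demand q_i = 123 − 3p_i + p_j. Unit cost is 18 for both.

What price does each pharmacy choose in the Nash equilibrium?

MedCo's profit: π = (p_{MedCo} − 18)(123 − 3p_{MedCo} + p_{RxPlus}).
∂π/∂p_{MedCo} = 177 − 6p_{MedCo} + p_{RxPlus} = 0 ⇒ p_{MedCo} = 29.5 + (1/6)p_{RxPlus}.
Setting p_{MedCo} = p_{RxPlus} in the reaction function: p_{MedCo} = 29.5 + (1/6)p_{MedCo}, so p_{MedCo} = 29.5 / (5/6) = 35.4.

35.4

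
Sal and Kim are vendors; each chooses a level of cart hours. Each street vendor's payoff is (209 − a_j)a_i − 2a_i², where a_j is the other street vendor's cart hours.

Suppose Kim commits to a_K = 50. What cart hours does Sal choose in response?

39.75

Sal's payoff is (209 − a_K)a_S − 2a_S².
∂π/∂a_S = 209 − a_K − 4a_S = 0, so a_S = 52.25 − 0.25a_K.
At a_K = 50: a_S = 52.25 − 0.25·50 = 39.75.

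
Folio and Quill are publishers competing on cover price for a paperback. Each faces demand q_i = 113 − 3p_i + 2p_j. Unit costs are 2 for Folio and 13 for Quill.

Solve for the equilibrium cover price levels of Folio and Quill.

Folio's profit: π = (p_{Folio} − 2)(113 − 3p_{Folio} + 2p_{Quill}).
∂π/∂p_{Folio} = 119 − 6p_{Folio} + 2p_{Quill} = 0 ⇒ p_{Folio} = 119/6 + (1/3)p_{Quill}.
Similarly p_{Quill} = 76/3 + (1/3)p_{Folio}.
Substituting the second reaction function into the first: p_{Folio} = 119/6 + (1/3)(76/3 + (1/3)p_{Folio}), which gives (8/9)p_{Folio} = 509/18 ⇒ p_{Folio} = 31.8125.
Then p_{Quill} = 76/3 + (1/3)·31.8125 = 35.9375.

31.8125, 35.9375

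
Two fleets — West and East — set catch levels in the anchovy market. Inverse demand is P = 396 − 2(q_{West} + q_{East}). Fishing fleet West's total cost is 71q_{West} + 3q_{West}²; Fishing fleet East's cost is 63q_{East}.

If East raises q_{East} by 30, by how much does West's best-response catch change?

Fishing fleet West's profit: π = q_{West}(396 − 2(q_{West} + q_{East})) − 71q_{West} − 3q_{West}².
∂π/∂q_{West} = 325 − 10q_{West} − 2q_{East} = 0, so q_{West} = 32.5 − 0.2q_{East}.
The reaction-function slope is −0.2, so a 30-unit rise in q_{East} moves q_{West} by −0.2 × 30 = −6. West's best response falls — the actions are strategic substitutes.

-6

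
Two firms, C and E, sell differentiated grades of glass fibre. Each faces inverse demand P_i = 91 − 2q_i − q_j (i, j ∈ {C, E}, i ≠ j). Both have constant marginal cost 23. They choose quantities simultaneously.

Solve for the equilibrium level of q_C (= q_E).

13.6

Firm C's profit: π = q_C(91 − 2q_C − q_E) − 23q_C.
∂π/∂q_C = 68 − 4q_C − q_E = 0 ⇒ q_C = 17 − 0.25q_E.
Setting q_C = q_E in the reaction function: q_C = 17 − 0.25q_C, so q_C = 17 / 1.25 = 13.6.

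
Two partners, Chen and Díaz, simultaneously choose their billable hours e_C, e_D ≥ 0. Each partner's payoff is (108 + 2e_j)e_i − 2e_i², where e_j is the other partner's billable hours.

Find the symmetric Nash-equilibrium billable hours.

54

Chen's payoff is (108 + 2e_D)e_C − 2e_C².
∂π/∂e_C = 108 + 2e_D − 4e_C = 0, so e_C = 27 + 0.5e_D.
By symmetry e_D = e_C; substituting into the reaction function, 0.5e_C = 27 and e_C = 54.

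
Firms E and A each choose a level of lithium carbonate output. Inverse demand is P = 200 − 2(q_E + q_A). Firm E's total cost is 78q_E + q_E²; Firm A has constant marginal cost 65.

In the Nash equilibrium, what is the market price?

Firm E's profit: π = q_E(200 − 2(q_E + q_A)) − 78q_E − q_E².
∂π/∂q_E = 122 − 6q_E − 2q_A = 0, so q_E = 61/3 − (1/3)q_A.
For A: ∂π/∂q_A = 135 − 4q_A − 2q_E = 0 ⇒ q_A = 33.75 − 0.5q_E.
Plugging q_A into E's best response: q_E = 61/3 − (1/3)(33.75 − 0.5q_E) ⇒ (5/6)q_E = 109/12, so q_E = 10.9.
Then q_A = 33.75 − 0.5·10.9 = 28.3.
Equilibrium price: P = 200 − 2·39.2 = 121.6.

121.6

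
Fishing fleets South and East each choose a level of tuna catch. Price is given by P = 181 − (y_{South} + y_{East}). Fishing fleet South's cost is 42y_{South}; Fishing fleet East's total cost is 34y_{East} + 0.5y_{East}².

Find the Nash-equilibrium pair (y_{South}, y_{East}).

Fishing fleet South's profit: π = y_{South}(181 − (y_{South} + y_{East})) − 42y_{South}.
∂π/∂y_{South} = 139 − 2y_{South} − y_{East} = 0, so y_{South} = 69.5 − 0.5y_{East}.
For East: ∂π/∂y_{East} = 147 − 3y_{East} − y_{South} = 0 ⇒ y_{East} = 49 − (1/3)y_{South}.
Plugging y_{East} into South's best response: y_{South} = 69.5 − 0.5(49 − (1/3)y_{South}) ⇒ (5/6)y_{South} = 45, so y_{South} = 54.
Then y_{East} = 49 − (1/3)·54 = 31.

54, 31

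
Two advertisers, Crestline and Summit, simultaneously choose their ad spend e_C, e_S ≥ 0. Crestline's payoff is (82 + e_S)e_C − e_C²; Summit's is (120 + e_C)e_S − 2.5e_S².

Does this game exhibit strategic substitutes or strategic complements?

strategic complements

Expanding Crestline's payoff: 82e_C + e_Se_C − e_C².
∂π/∂e_C = 82 + e_S − 2e_C = 0, so e_C = 41 + 0.5e_S.
The best-response slope de_C/de_S = 0.5 > 0: the reaction function is upward-sloping, so the choices are strategic complements.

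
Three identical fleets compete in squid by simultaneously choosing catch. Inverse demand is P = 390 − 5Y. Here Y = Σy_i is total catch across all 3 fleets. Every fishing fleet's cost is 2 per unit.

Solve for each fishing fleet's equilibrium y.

A representative fishing fleet's profit is π_i = y_i(390 − 5Y) − 2y_i, with Y = y_i + Σ_{j≠i} y_j.
First-order condition: 388 − 10y_i − 5Σ_{j≠i} y_j = 0.
With identical fishing fleets, set every y_j = y: then 388 − 10y − 10y = 0, i.e. y = 388/20 = 19.4.

19.4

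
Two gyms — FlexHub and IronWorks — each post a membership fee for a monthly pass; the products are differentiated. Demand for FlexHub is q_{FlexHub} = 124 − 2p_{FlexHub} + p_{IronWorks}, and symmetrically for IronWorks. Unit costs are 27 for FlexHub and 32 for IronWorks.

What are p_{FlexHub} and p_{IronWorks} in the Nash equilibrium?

60, 62

FlexHub's profit: π = (p_{FlexHub} − 27)(124 − 2p_{FlexHub} + p_{IronWorks}).
∂π/∂p_{FlexHub} = 178 − 4p_{FlexHub} + p_{IronWorks} = 0 ⇒ p_{FlexHub} = 44.5 + 0.25p_{IronWorks}.
Similarly p_{IronWorks} = 47 + 0.25p_{FlexHub}.
Plugging p_{IronWorks} into FlexHub's best response: p_{FlexHub} = 44.5 + 0.25(47 + 0.25p_{FlexHub}) ⇒ 0.9375p_{FlexHub} = 56.25, so p_{FlexHub} = 60.
Then p_{IronWorks} = 47 + 0.25·60 = 62.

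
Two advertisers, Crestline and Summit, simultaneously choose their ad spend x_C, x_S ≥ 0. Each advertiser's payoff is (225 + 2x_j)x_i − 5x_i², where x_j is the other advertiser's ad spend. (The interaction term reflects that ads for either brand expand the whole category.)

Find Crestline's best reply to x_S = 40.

Crestline's payoff is (225 + 2x_S)x_C − 5x_C².
∂π/∂x_C = 225 + 2x_S − 10x_C = 0, so x_C = 22.5 + 0.2x_S.
At x_S = 40: x_C = 22.5 + 0.2·40 = 30.5.

30.5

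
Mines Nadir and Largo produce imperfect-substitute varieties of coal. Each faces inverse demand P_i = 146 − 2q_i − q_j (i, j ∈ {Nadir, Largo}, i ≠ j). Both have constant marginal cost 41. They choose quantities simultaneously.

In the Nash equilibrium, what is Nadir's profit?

Mine Nadir's profit: π = q_{Nadir}(146 − 2q_{Nadir} − q_{Largo}) − 41q_{Nadir}.
∂π/∂q_{Nadir} = 105 − 4q_{Nadir} − q_{Largo} = 0 ⇒ q_{Nadir} = 26.25 − 0.25q_{Largo}.
The game is symmetric, so in equilibrium q_{Largo} = q_{Nadir}: the reaction function gives 1.25q_{Nadir} = 26.25, hence q_{Nadir} = 21.
P_{Nadir} = 146 − 2·21 − 21 = 83.
Profit = (83 − 41)·21 = 882.

882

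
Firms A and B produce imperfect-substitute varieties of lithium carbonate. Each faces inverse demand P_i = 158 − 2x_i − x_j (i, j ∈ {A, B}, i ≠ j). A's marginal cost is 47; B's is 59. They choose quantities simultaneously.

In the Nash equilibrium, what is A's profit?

1058

Firm A's profit: π = x_A(158 − 2x_A − x_B) − 47x_A.
∂π/∂x_A = 111 − 4x_A − x_B = 0 ⇒ x_A = 27.75 − 0.25x_B.
Similarly x_B = 24.75 − 0.25x_A.
Plugging x_B into A's best response: x_A = 27.75 − 0.25(24.75 − 0.25x_A) ⇒ 0.9375x_A = 21.5625, so x_A = 23.
Then x_B = 24.75 − 0.25·23 = 19.
P_A = 158 − 2·23 − 19 = 93.
Profit = (93 − 47)·23 = 1058.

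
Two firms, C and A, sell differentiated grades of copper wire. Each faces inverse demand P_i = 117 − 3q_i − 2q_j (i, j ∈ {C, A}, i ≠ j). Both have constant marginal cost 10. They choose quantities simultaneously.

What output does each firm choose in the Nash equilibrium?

13.375

Firm C's profit: π = q_C(117 − 3q_C − 2q_A) − 10q_C.
∂π/∂q_C = 107 − 6q_C − 2q_A = 0 ⇒ q_C = 107/6 − (1/3)q_A.
The game is symmetric, so in equilibrium q_A = q_C: the reaction function gives (4/3)q_C = 107/6, hence q_C = 13.375.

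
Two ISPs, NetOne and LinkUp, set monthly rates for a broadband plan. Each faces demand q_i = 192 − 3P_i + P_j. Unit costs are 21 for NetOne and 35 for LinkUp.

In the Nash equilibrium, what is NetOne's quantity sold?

NetOne's profit: π = (P_{NetOne} − 21)(192 − 3P_{NetOne} + P_{LinkUp}).
∂π/∂P_{NetOne} = 255 − 6P_{NetOne} + P_{LinkUp} = 0 ⇒ P_{NetOne} = 42.5 + (1/6)P_{LinkUp}.
Similarly P_{LinkUp} = 49.5 + (1/6)P_{NetOne}.
Substituting the second reaction function into the first: P_{NetOne} = 42.5 + (1/6)(49.5 + (1/6)P_{NetOne}), which gives (35/36)P_{NetOne} = 50.75 ⇒ P_{NetOne} = 52.2.
Then P_{LinkUp} = 49.5 + (1/6)·52.2 = 58.2.
q_{NetOne} = 192 − 3·52.2 + 58.2 = 93.6.

93.6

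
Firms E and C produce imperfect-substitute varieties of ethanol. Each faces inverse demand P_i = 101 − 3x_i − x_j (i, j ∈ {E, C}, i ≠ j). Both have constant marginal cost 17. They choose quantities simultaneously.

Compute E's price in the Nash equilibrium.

53

Firm E's profit: π = x_E(101 − 3x_E − x_C) − 17x_E.
∂π/∂x_E = 84 − 6x_E − x_C = 0 ⇒ x_E = 14 − (1/6)x_C.
Setting x_E = x_C in the reaction function: x_E = 14 − (1/6)x_E, so x_E = 14 / (7/6) = 12.
P_E = 101 − 3·12 − 12 = 53.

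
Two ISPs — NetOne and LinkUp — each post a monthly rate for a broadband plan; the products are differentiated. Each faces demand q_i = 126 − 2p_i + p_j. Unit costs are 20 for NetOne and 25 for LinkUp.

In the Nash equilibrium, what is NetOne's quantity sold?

NetOne's profit: π = (p_{NetOne} − 20)(126 − 2p_{NetOne} + p_{LinkUp}).
∂π/∂p_{NetOne} = 166 − 4p_{NetOne} + p_{LinkUp} = 0 ⇒ p_{NetOne} = 41.5 + 0.25p_{LinkUp}.
Similarly p_{LinkUp} = 44 + 0.25p_{NetOne}.
Plugging p_{LinkUp} into NetOne's best response: p_{NetOne} = 41.5 + 0.25(44 + 0.25p_{NetOne}) ⇒ 0.9375p_{NetOne} = 52.5, so p_{NetOne} = 56.
Then p_{LinkUp} = 44 + 0.25·56 = 58.
q_{NetOne} = 126 − 2·56 + 58 = 72.

72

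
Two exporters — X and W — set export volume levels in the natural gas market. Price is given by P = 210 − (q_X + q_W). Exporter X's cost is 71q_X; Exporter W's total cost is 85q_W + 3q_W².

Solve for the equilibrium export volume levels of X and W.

65.8, 7.4

Exporter X's profit: π = q_X(210 − (q_X + q_W)) − 71q_X.
∂π/∂q_X = 139 − 2q_X − q_W = 0, so q_X = 69.5 − 0.5q_W.
For W: ∂π/∂q_W = 125 − 8q_W − q_X = 0 ⇒ q_W = 15.625 − 0.125q_X.
Plugging q_W into X's best response: q_X = 69.5 − 0.5(15.625 − 0.125q_X) ⇒ 0.9375q_X = 61.6875, so q_X = 65.8.
Then q_W = 15.625 − 0.125·65.8 = 7.4.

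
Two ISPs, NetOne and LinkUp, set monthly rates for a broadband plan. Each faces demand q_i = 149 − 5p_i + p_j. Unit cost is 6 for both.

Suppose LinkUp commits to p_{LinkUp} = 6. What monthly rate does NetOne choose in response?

18.5

NetOne's profit: π = (p_{NetOne} − 6)(149 − 5p_{NetOne} + p_{LinkUp}).
∂π/∂p_{NetOne} = 179 − 10p_{NetOne} + p_{LinkUp} = 0 ⇒ p_{NetOne} = 17.9 + 0.1p_{LinkUp}.
At p_{LinkUp} = 6: p_{NetOne} = 17.9 + 0.1·6 = 18.5.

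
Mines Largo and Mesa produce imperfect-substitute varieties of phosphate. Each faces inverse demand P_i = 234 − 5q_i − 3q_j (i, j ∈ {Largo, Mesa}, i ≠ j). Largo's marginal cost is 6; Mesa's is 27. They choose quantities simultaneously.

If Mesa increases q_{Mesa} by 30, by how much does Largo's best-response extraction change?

-9

Mine Largo's profit: π = q_{Largo}(234 − 5q_{Largo} − 3q_{Mesa}) − 6q_{Largo}.
∂π/∂q_{Largo} = 228 − 10q_{Largo} − 3q_{Mesa} = 0 ⇒ q_{Largo} = 22.8 − 0.3q_{Mesa}.
The reaction-function slope is −0.3, so a 30-unit rise in q_{Mesa} moves q_{Largo} by −0.3 × 30 = −9. Largo's best response falls — the actions are strategic substitutes.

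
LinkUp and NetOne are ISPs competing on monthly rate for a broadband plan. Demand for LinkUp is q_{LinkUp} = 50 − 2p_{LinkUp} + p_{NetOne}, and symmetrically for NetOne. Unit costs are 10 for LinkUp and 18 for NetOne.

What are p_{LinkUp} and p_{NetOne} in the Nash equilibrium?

24.4, 27.6

LinkUp's profit: π = (p_{LinkUp} − 10)(50 − 2p_{LinkUp} + p_{NetOne}).
∂π/∂p_{LinkUp} = 70 − 4p_{LinkUp} + p_{NetOne} = 0 ⇒ p_{LinkUp} = 17.5 + 0.25p_{NetOne}.
Similarly p_{NetOne} = 21.5 + 0.25p_{LinkUp}.
Plugging p_{NetOne} into LinkUp's best response: p_{LinkUp} = 17.5 + 0.25(21.5 + 0.25p_{LinkUp}) ⇒ 0.9375p_{LinkUp} = 22.875, so p_{LinkUp} = 24.4.
Then p_{NetOne} = 21.5 + 0.25·24.4 = 27.6.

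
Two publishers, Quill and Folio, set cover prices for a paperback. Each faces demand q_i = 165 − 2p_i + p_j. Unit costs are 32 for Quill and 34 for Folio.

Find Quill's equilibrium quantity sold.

89.2

Quill's profit: π = (p_{Quill} − 32)(165 − 2p_{Quill} + p_{Folio}).
∂π/∂p_{Quill} = 229 − 4p_{Quill} + p_{Folio} = 0 ⇒ p_{Quill} = 57.25 + 0.25p_{Folio}.
Similarly p_{Folio} = 58.25 + 0.25p_{Quill}.
Plugging p_{Folio} into Quill's best response: p_{Quill} = 57.25 + 0.25(58.25 + 0.25p_{Quill}) ⇒ 0.9375p_{Quill} = 71.8125, so p_{Quill} = 76.6.
Then p_{Folio} = 58.25 + 0.25·76.6 = 77.4.
q_{Quill} = 165 − 2·76.6 + 77.4 = 89.2.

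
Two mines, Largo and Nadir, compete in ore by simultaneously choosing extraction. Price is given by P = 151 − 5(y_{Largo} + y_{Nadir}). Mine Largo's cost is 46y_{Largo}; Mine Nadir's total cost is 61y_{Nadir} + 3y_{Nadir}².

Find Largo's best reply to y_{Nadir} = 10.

Mine Largo's profit: π = y_{Largo}(151 − 5(y_{Largo} + y_{Nadir})) − 46y_{Largo}.
∂π/∂y_{Largo} = 105 − 10y_{Largo} − 5y_{Nadir} = 0, so y_{Largo} = 10.5 − 0.5y_{Nadir}.
At y_{Nadir} = 10: y_{Largo} = 10.5 − 0.5·10 = 5.5.

5.5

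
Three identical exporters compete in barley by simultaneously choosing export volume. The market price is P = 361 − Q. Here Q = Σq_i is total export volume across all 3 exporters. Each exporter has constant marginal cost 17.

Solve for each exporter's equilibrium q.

86

A representative exporter's profit is π_i = q_i(361 − Q) − 17q_i, with Q = q_i + Σ_{j≠i} q_j.
First-order condition: 344 − 2q_i − Σ_{j≠i} q_j = 0.
In a symmetric equilibrium every exporter chooses the same q, so Σ_{j≠i} q_j = 2q. The condition becomes 344 − 4q = 0, giving q = 344/4 = 86.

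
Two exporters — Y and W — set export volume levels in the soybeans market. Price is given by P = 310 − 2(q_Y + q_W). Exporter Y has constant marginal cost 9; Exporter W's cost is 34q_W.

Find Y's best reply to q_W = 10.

70.25

Exporter Y's profit: π = q_Y(310 − 2(q_Y + q_W)) − 9q_Y.
∂π/∂q_Y = 301 − 4q_Y − 2q_W = 0, so q_Y = 75.25 − 0.5q_W.
At q_W = 10: q_Y = 75.25 − 0.5·10 = 70.25.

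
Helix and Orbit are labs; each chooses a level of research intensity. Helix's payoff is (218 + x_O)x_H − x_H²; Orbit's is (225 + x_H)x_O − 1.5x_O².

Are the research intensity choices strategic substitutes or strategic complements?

Expanding Helix's payoff: 218x_H + x_Ox_H − x_H².
∂π/∂x_H = 218 + x_O − 2x_H = 0, so x_H = 109 + 0.5x_O.
The best-response slope dx_H/dx_O = 0.5 > 0: the reaction function is upward-sloping, so the choices are strategic complements.

strategic complements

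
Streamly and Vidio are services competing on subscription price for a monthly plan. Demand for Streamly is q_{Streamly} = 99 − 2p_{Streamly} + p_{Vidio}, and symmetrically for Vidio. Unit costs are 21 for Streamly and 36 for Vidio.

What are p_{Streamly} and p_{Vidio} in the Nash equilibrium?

Streamly's profit: π = (p_{Streamly} − 21)(99 − 2p_{Streamly} + p_{Vidio}).
∂π/∂p_{Streamly} = 141 − 4p_{Streamly} + p_{Vidio} = 0 ⇒ p_{Streamly} = 35.25 + 0.25p_{Vidio}.
Similarly p_{Vidio} = 42.75 + 0.25p_{Streamly}.
Solving the two reaction functions simultaneously: (1 − (0.25)(0.25))p_{Streamly} = 35.25 + 0.25·42.75, so 0.9375p_{Streamly} = 45.9375 and p_{Streamly} = 49.
Then p_{Vidio} = 42.75 + 0.25·49 = 55.

49, 55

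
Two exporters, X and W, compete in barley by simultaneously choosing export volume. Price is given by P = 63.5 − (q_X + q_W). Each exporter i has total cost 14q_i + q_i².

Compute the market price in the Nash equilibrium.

43.7

Exporter X's profit: π = q_X(63.5 − (q_X + q_W)) − 14q_X − q_X².
∂π/∂q_X = 49.5 − 4q_X − q_W = 0, so q_X = 12.375 − 0.25q_W.
By symmetry q_W = q_X; substituting into the reaction function, 1.25q_X = 12.375 and q_X = 9.9.
Equilibrium price: P = 63.5 − 19.8 = 43.7.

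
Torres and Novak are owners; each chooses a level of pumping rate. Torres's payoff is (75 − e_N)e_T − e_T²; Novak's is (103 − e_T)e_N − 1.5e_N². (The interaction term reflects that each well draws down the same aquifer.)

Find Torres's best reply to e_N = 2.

36.5

Expanding Torres's payoff: 75e_T − e_Ne_T − e_T².
∂π/∂e_T = 75 − e_N − 2e_T = 0, so e_T = 37.5 − 0.5e_N.
At e_N = 2: e_T = 37.5 − 0.5·2 = 36.5.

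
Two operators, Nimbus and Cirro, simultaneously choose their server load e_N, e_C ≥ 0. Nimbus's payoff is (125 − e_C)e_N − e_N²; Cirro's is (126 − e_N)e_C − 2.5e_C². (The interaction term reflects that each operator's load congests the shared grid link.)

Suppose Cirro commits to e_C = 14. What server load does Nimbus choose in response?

55.5

Expanding Nimbus's payoff: 125e_N − e_Ce_N − e_N².
∂π/∂e_N = 125 − e_C − 2e_N = 0, so e_N = 62.5 − 0.5e_C.
At e_C = 14: e_N = 62.5 − 0.5·14 = 55.5.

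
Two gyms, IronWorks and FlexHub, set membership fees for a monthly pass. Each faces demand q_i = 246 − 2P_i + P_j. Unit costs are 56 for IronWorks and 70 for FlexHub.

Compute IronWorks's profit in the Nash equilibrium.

IronWorks's profit: π = (P_{IronWorks} − 56)(246 − 2P_{IronWorks} + P_{FlexHub}).
∂π/∂P_{IronWorks} = 358 − 4P_{IronWorks} + P_{FlexHub} = 0 ⇒ P_{IronWorks} = 89.5 + 0.25P_{FlexHub}.
Similarly P_{FlexHub} = 96.5 + 0.25P_{IronWorks}.
Substituting the second reaction function into the first: P_{IronWorks} = 89.5 + 0.25(96.5 + 0.25P_{IronWorks}), which gives 0.9375P_{IronWorks} = 113.625 ⇒ P_{IronWorks} = 121.2.
Then P_{FlexHub} = 96.5 + 0.25·121.2 = 126.8.
q_{IronWorks} = 246 − 2·121.2 + 126.8 = 130.4.
Profit = (121.2 − 56)·130.4 = 8502.08.

8502.08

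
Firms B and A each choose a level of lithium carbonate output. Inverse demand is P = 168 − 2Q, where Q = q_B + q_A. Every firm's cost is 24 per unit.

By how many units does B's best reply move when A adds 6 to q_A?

-3

Firm B's profit: π = q_B(168 − 2(q_B + q_A)) − 24q_B.
∂π/∂q_B = 144 − 4q_B − 2q_A = 0, so q_B = 36 − 0.5q_A.
The reaction-function slope is −0.5, so a 6-unit rise in q_A moves q_B by −0.5 × 6 = −3. B's best response falls — the actions are strategic substitutes.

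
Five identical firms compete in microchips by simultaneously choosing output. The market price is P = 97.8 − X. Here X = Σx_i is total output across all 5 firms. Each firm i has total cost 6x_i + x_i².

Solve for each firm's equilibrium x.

11.475

A representative firm's profit is π_i = x_i(97.8 − X) − 6x_i − x_i², with X = x_i + Σ_{j≠i} x_j.
First-order condition: 91.8 − 4x_i − Σ_{j≠i} x_j = 0.
In a symmetric equilibrium every firm chooses the same x, so Σ_{j≠i} x_j = 4x. The condition becomes 91.8 − 8x = 0, giving x = 91.8/8 = 11.475.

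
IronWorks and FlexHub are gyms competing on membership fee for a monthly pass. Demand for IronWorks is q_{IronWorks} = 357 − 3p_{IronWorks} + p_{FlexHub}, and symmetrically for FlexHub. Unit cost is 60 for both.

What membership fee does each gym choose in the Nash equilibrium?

IronWorks's profit: π = (p_{IronWorks} − 60)(357 − 3p_{IronWorks} + p_{FlexHub}).
∂π/∂p_{IronWorks} = 537 − 6p_{IronWorks} + p_{FlexHub} = 0 ⇒ p_{IronWorks} = 89.5 + (1/6)p_{FlexHub}.
Setting p_{IronWorks} = p_{FlexHub} in the reaction function: p_{IronWorks} = 89.5 + (1/6)p_{IronWorks}, so p_{IronWorks} = 89.5 / (5/6) = 107.4.

107.4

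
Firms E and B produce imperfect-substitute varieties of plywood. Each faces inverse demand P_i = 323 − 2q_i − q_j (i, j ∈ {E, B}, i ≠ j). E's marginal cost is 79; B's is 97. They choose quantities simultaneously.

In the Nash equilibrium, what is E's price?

179

Firm E's profit: π = q_E(323 − 2q_E − q_B) − 79q_E.
∂π/∂q_E = 244 − 4q_E − q_B = 0 ⇒ q_E = 61 − 0.25q_B.
Similarly q_B = 56.5 − 0.25q_E.
Substituting the second reaction function into the first: q_E = 61 − 0.25(56.5 − 0.25q_E), which gives 0.9375q_E = 46.875 ⇒ q_E = 50.
Then q_B = 56.5 − 0.25·50 = 44.
P_E = 323 − 2·50 − 44 = 179.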